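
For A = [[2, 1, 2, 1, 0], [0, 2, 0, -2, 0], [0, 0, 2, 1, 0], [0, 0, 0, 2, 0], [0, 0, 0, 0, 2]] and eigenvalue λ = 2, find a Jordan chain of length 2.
v_1 = [[0, 1, 0, 0, 0]]^T, v_2 = [[1, 0, 0, 0, 0]]^T

We seek v_1 ∈ ker((A - 2I)^2) \ ker(A - 2I), then set v_{i+1} = (A - 2I) v_i.

One such chain is v_1 = [[0, 1, 0, 0, 0]]^T, v_2 = [[1, 0, 0, 0, 0]]^T. Check: (A - 2I) v_2 = [[0, 0, 0, 0, 0]]^T = 0.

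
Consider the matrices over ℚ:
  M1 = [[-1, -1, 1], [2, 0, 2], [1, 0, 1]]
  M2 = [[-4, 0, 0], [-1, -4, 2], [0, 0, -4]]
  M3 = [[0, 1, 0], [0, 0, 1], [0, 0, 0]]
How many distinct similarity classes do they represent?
Characteristic polynomials: χ_{M1} = x^3, χ_{M2} = (x + 4)^3, χ_{M3} = x^3.

{M1, M3}: invariant factors x^3.

{M2}: invariant factors x + 4, (x + 4)^2.

Matrices are similar if and only if their invariant-factor lists agree; the partition into similarity classes is {M1, M3}, {M2}.

2 classes: {M1, M3}, {M2}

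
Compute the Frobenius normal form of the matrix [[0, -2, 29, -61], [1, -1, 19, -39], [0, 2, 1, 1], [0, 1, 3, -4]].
The invariant factors of A (the non-unit diagonal entries of the Smith normal form of xI - A over ℚ[x]) are (x + 1)(x + 5)(x^2 - 2x + 6), each dividing the next. The characteristic polynomial is their product, (x + 1)(x + 5)(x^2 - 2x + 6).

The rational canonical form is the block-diagonal matrix of companion matrices C(f_i):
R = [[0, 0, 0, -30], [1, 0, 0, -26], [0, 1, 0, 1], [0, 0, 1, -4]].

Note the characteristic polynomial does not split into linear factors over ℚ, so A has no Jordan form over ℚ; the rational canonical form exists over any field.

R = [[0, 0, 0, -30], [1, 0, 0, -26], [0, 1, 0, 1], [0, 0, 1, -4]]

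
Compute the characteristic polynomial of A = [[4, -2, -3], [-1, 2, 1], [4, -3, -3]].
χ_A(x) = (x - 1)^3

xI - A = [[x - 4, 2, 3], [1, x - 2, -1], [-4, 3, x + 3]].

Expanding det(xI - A) along the first row:
det(xI - A) = + (x - 4)·det([[x - 2, -1], [3, x + 3]]) - (2)·det([[1, -1], [-4, x + 3]]) + (3)·det([[1, x - 2], [-4, 3]]).

Evaluating gives χ_A(x) = x^3 - 3x^2 + 3x - 1 = (x - 1)^3.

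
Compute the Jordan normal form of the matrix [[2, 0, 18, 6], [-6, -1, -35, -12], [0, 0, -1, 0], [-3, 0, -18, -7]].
J = [[-4, 0, 0, 0], [0, -1, 1, 0], [0, 0, -1, 0], [0, 0, 0, -1]]

The characteristic polynomial is det(xI - A) = (x + 1)^3(x + 4), so the eigenvalues are -4 (algebraic multiplicity 1), -1 (algebraic multiplicity 3).

For λ = -4: algebraic multiplicity 1 gives one 1×1 block.

For λ = -1: rank(A + I) = 2, rank((A + I)^2) = 1. The eigenspace has dimension 4 - 2 = 2, so there are 2 Jordan blocks; the rank sequence gives block sizes [2, 1].

Assembling the blocks gives the Jordan form J above.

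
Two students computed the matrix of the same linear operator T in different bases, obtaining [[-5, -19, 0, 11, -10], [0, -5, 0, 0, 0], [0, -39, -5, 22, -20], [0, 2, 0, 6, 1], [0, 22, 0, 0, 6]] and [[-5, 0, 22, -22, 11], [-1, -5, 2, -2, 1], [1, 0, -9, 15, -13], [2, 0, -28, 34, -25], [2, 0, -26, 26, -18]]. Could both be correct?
Yes.

Two matrices over a field are similar if and only if they have the same invariant factors.

Both A and B have characteristic polynomial (x - 6)^2(x + 5)^3 and minimal polynomial (x - 6)^2(x + 5)^2. Computing further, both have invariant factors x + 5, (x - 6)^2(x + 5)^2. Hence A and B are similar.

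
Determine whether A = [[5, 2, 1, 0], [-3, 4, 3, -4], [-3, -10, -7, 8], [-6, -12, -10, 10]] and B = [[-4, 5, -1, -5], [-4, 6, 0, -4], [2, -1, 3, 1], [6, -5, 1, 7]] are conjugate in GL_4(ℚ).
Two matrices over a field are similar if and only if they have the same invariant factors.

Both A and B have characteristic polynomial (x - 6)(x - 2)^3 and minimal polynomial (x - 6)(x - 2)^2. Computing further, both have invariant factors x - 2, (x - 6)(x - 2)^2. Hence A and B are similar.

Yes.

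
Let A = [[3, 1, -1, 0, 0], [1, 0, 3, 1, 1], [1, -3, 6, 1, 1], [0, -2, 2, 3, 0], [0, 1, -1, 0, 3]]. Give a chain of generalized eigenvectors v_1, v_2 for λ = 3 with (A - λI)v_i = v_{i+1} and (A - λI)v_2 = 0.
We seek v_1 ∈ ker((A - 3I)^2) \ ker(A - 3I), then set v_{i+1} = (A - 3I) v_i.

One such chain is v_1 = [[1, 1, 0, -1, 1]]^T, v_2 = [[1, -2, -2, -2, 1]]^T. Check: (A - 3I) v_2 = [[0, 0, 0, 0, 0]]^T = 0.

v_1 = [[1, 1, 0, -1, 1]]^T, v_2 = [[1, -2, -2, -2, 1]]^T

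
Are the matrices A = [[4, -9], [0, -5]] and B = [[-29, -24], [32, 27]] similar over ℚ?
trace(A) = -1 but trace(B) = -2. The trace is a similarity invariant, so A and B are not similar.

No.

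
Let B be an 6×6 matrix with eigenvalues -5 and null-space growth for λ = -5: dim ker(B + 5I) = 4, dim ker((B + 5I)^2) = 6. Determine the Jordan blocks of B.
λ = -5: successive nullity increments [4, 2] count blocks of size ≥ k; block sizes are [2, 2, 1, 1].

Jordan blocks: (-5, 2), (-5, 2), (-5, 1), (-5, 1)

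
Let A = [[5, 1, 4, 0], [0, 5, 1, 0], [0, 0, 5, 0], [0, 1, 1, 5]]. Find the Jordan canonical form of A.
The characteristic polynomial is det(xI - A) = (x - 5)^4, so the eigenvalues are 5 (algebraic multiplicity 4).

For λ = 5: rank(A - 5I) = 2, rank((A - 5I)^2) = 1, rank((A - 5I)^3) = 0. The eigenspace has dimension 4 - 2 = 2, so there are 2 Jordan blocks; the rank sequence gives block sizes [3, 1].

Assembling the blocks gives the Jordan form J above.

J = [[5, 1, 0, 0], [0, 5, 1, 0], [0, 0, 5, 0], [0, 0, 0, 5]]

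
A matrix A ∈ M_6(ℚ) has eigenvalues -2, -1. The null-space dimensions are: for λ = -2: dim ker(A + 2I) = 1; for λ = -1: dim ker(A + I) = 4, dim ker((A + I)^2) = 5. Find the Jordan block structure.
λ = -2: successive nullity increments [1] count blocks of size ≥ k; block sizes are [1].
λ = -1: successive nullity increments [4, 1] count blocks of size ≥ k; block sizes are [2, 1, 1, 1].

Jordan blocks: (-2, 1), (-1, 2), (-1, 1), (-1, 1), (-1, 1)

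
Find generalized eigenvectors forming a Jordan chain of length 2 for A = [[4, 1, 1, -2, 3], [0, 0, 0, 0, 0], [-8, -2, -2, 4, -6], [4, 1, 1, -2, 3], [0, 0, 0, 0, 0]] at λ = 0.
v_1 = [[0, 1, 0, 0, 0]]^T, v_2 = [[1, 0, -2, 1, 0]]^T

We seek v_1 ∈ ker(A^2) \ ker(A), then set v_{i+1} = A v_i.

One such chain is v_1 = [[0, 1, 0, 0, 0]]^T, v_2 = [[1, 0, -2, 1, 0]]^T. Check: A v_2 = [[0, 0, 0, 0, 0]]^T = 0.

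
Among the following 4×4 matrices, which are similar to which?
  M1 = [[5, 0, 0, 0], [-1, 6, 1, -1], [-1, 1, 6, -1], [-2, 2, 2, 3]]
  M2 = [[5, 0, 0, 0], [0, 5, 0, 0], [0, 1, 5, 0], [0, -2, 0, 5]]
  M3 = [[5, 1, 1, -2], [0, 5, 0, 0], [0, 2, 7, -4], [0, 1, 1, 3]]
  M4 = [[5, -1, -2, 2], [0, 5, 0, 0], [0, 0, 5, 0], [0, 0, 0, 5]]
Characteristic polynomials: χ_{M1} = (x - 5)^4, χ_{M2} = (x - 5)^4, χ_{M3} = (x - 5)^4, χ_{M4} = (x - 5)^4.

{M1, M2, M3, M4}: invariant factors x - 5, x - 5, (x - 5)^2.

Matrices are similar if and only if their invariant-factor lists agree; the partition into similarity classes is {M1, M2, M3, M4}.

1 class: {M1, M2, M3, M4}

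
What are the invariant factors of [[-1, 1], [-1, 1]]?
The Jordan structure of A has elementary divisors x^2. Arranging the block sizes at each eigenvalue in decreasing order and taking row products gives the invariant factors.

Invariant factors (smallest first, each dividing the next): x^2.

Check: the last factor x^2 is the minimal polynomial, and the product x^2 is the characteristic polynomial.

x^2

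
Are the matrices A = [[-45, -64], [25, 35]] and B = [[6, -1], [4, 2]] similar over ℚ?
trace(A) = -10 but trace(B) = 8. The trace is a similarity invariant, so A and B are not similar.

No.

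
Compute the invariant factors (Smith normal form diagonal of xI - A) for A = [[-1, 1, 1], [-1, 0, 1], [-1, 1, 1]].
The Jordan structure of A has elementary divisors x^3. Arranging the block sizes at each eigenvalue in decreasing order and taking row products gives the invariant factors.

Invariant factors (smallest first, each dividing the next): x^3.

Check: the last factor x^3 is the minimal polynomial, and the product x^3 is the characteristic polynomial.

x^3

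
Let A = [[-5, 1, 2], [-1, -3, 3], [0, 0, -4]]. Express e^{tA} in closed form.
e^{tA} = [[(1 - t)*e^{-4*t}, t*e^{-4*t}, t*(t + 4)*e^{-4*t}/2], [-t*e^{-4*t}, (t + 1)*e^{-4*t}, t*(t + 6)*e^{-4*t}/2], [0, 0, e^{-4*t}]]

A has Jordan form J = [[-4, 1, 0], [0, -4, 1], [0, 0, -4]] with A = PJP^{-1}, so e^{tA} = P e^{tJ} P^{-1}.

For a Jordan block J_k(λ), e^{tJ_k(λ)} = e^{λt} · (I + tN + t^2 N^2/2! + ... + t^{k-1} N^{k-1}/(k-1)!) where N is the nilpotent superdiagonal part.

Assembling the blocks and conjugating back gives the entries of e^{tA} as shown above.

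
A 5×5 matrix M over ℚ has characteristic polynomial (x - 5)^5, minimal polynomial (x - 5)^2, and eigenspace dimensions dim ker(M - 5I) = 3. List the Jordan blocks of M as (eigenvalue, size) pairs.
λ = 5: algebraic multiplicity 5 (exponent in χ_M), largest block size 2 (exponent in m_M), 3 blocks (geometric multiplicity). These force block sizes [2, 2, 1].

Jordan blocks: (5, 2), (5, 2), (5, 1)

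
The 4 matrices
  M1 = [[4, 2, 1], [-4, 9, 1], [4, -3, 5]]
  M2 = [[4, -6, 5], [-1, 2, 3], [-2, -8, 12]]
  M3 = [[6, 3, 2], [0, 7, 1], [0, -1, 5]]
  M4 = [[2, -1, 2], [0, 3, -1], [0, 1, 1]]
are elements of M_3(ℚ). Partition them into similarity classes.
2 classes: {M1, M2, M3}, {M4}

Characteristic polynomials: χ_{M1} = (x - 6)^3, χ_{M2} = (x - 6)^3, χ_{M3} = (x - 6)^3, χ_{M4} = (x - 2)^3.

{M1, M2, M3}: invariant factors (x - 6)^3.

{M4}: invariant factors (x - 2)^3.

Matrices are similar if and only if their invariant-factor lists agree; the partition into similarity classes is {M1, M2, M3}, {M4}.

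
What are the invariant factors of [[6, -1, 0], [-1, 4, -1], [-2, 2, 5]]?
The Jordan structure of A has elementary divisors (x - 5)^3. Arranging the block sizes at each eigenvalue in decreasing order and taking row products gives the invariant factors.

Invariant factors (smallest first, each dividing the next): (x - 5)^3.

Check: the last factor (x - 5)^3 is the minimal polynomial, and the product (x - 5)^3 is the characteristic polynomial.

(x - 5)^3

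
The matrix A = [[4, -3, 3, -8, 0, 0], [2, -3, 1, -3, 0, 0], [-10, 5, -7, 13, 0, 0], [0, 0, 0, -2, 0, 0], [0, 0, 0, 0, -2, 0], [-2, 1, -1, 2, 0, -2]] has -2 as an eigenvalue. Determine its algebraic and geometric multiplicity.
The characteristic polynomial is (x + 2)^6, so the factor x + 2 appears with exponent 6: the algebraic multiplicity is 6.

rank(A + 2I) = 2, so the eigenspace has dimension 6 - 2 = 4: the geometric multiplicity is 4.

Since 4 < 6, A is not diagonalizable.

algebraic multiplicity 6, geometric multiplicity 4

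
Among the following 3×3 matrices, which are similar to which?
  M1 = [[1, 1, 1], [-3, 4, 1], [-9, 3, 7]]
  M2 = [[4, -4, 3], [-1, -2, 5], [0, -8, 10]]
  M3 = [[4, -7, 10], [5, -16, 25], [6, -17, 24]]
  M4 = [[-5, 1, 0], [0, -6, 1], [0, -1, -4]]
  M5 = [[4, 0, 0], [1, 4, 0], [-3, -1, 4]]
2 classes: {M1, M2, M3, M5}, {M4}

Characteristic polynomials: χ_{M1} = (x - 4)^3, χ_{M2} = (x - 4)^3, χ_{M3} = (x - 4)^3, χ_{M4} = (x + 5)^3, χ_{M5} = (x - 4)^3.

{M1, M2, M3, M5}: invariant factors (x - 4)^3.

{M4}: invariant factors (x + 5)^3.

Matrices are similar if and only if their invariant-factor lists agree; the partition into similarity classes is {M1, M2, M3, M5}, {M4}.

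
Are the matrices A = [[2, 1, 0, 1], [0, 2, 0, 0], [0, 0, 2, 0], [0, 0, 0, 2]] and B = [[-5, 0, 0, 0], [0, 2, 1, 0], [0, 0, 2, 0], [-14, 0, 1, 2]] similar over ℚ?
trace(A) = 8 but trace(B) = 1. The trace is a similarity invariant, so A and B are not similar.

No.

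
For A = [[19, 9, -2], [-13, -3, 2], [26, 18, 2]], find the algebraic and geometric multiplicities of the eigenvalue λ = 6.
algebraic multiplicity 3, geometric multiplicity 2

The characteristic polynomial is (x - 6)^3, so the factor x - 6 appears with exponent 3: the algebraic multiplicity is 3.

rank(A - 6I) = 1, so the eigenspace has dimension 3 - 1 = 2: the geometric multiplicity is 2.

Since 2 < 3, A is not diagonalizable.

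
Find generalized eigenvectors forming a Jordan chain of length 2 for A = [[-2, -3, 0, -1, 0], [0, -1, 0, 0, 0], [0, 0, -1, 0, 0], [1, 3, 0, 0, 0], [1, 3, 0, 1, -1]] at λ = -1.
We seek v_1 ∈ ker((A + I)^2) \ ker(A + I), then set v_{i+1} = (A + I) v_i.

One such chain is v_1 = [[0, 1, 0, -4, 0]]^T, v_2 = [[1, 0, 0, -1, -1]]^T. Check: (A + I) v_2 = [[0, 0, 0, 0, 0]]^T = 0.

v_1 = [[0, 1, 0, -4, 0]]^T, v_2 = [[1, 0, 0, -1, -1]]^T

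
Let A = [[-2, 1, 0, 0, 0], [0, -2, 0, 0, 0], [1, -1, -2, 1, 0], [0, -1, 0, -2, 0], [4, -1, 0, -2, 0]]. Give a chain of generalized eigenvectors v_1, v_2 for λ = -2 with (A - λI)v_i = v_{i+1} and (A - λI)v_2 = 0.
We seek v_1 ∈ ker((A + 2I)^2) \ ker(A + 2I), then set v_{i+1} = (A + 2I) v_i.

One such chain is v_1 = [[0, 1, 0, 0, -1]]^T, v_2 = [[1, 0, -1, -1, -3]]^T. Check: (A + 2I) v_2 = [[0, 0, 0, 0, 0]]^T = 0.

v_1 = [[0, 1, 0, 0, -1]]^T, v_2 = [[1, 0, -1, -1, -3]]^T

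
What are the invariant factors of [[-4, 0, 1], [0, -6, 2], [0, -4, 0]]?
The Jordan structure of A has elementary divisors (x + 4)^2, (x + 2). Arranging the block sizes at each eigenvalue in decreasing order and taking row products gives the invariant factors.

Invariant factors (smallest first, each dividing the next): (x + 2)(x + 4)^2.

Check: the last factor (x + 2)(x + 4)^2 is the minimal polynomial, and the product (x + 2)(x + 4)^2 is the characteristic polynomial.

(x + 2)(x + 4)^2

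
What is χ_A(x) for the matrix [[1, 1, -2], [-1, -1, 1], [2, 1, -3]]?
xI - A = [[x - 1, -1, 2], [1, x + 1, -1], [-2, -1, x + 3]].

Expanding det(xI - A) along the first row:
det(xI - A) = + (x - 1)·det([[x + 1, -1], [-1, x + 3]]) - (-1)·det([[1, -1], [-2, x + 3]]) + (2)·det([[1, x + 1], [-2, -1]]).

Evaluating gives χ_A(x) = x^3 + 3x^2 + 3x + 1 = (x + 1)^3.

χ_A(x) = (x + 1)^3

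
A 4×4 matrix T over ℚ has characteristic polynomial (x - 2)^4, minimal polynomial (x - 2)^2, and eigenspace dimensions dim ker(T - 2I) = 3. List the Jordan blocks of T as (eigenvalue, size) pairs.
λ = 2: algebraic multiplicity 4 (exponent in χ_T), largest block size 2 (exponent in m_T), 3 blocks (geometric multiplicity). These force block sizes [2, 1, 1].

Jordan blocks: (2, 2), (2, 1), (2, 1)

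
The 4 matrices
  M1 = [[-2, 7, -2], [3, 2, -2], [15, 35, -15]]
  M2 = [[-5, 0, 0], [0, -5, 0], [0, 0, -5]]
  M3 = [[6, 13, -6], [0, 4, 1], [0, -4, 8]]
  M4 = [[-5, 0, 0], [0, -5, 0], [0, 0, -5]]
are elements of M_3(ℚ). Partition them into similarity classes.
3 classes: {M1}, {M2, M4}, {M3}

Characteristic polynomials: χ_{M1} = (x + 5)^3, χ_{M2} = (x + 5)^3, χ_{M3} = (x - 6)^3, χ_{M4} = (x + 5)^3.

{M1}: invariant factors x + 5, (x + 5)^2.

{M2, M4}: invariant factors x + 5, x + 5, x + 5.

{M3}: invariant factors (x - 6)^3.

Matrices are similar if and only if their invariant-factor lists agree; the partition into similarity classes is {M1}, {M2, M4}, {M3}.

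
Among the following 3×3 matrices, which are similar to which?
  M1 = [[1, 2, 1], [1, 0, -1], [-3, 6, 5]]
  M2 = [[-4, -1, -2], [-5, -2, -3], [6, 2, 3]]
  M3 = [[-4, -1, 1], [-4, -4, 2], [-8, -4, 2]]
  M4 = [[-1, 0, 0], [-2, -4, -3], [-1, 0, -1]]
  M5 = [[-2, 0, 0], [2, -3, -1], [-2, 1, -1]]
4 classes: {M1}, {M2}, {M3, M5}, {M4}

Characteristic polynomials: χ_{M1} = (x - 2)^3, χ_{M2} = (x + 1)^3, χ_{M3} = (x + 2)^3, χ_{M4} = (x + 1)^2(x + 4), χ_{M5} = (x + 2)^3.

{M1}: invariant factors x - 2, (x - 2)^2.

{M2}: invariant factors (x + 1)^3.

{M3, M5}: invariant factors x + 2, (x + 2)^2.

{M4}: invariant factors (x + 1)^2(x + 4).

Matrices are similar if and only if their invariant-factor lists agree; the partition into similarity classes is {M1}, {M2}, {M3, M5}, {M4}.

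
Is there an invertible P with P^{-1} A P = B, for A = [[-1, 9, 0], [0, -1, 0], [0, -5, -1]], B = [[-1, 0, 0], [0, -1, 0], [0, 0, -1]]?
No.

Both have characteristic polynomial (x + 1)^3, but the minimal polynomial of A is (x + 1)^2 while the minimal polynomial of B is x + 1. The minimal polynomial is a similarity invariant, so A and B are not similar.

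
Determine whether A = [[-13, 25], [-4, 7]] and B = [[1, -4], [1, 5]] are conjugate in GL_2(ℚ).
No.

trace(A) = -6 but trace(B) = 6. The trace is a similarity invariant, so A and B are not similar.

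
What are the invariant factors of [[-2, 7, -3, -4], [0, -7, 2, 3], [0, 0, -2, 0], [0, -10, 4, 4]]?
x + 2, (x + 1)(x + 2)^2

The Jordan structure of A has elementary divisors (x + 2)^2, (x + 2), (x + 1). Arranging the block sizes at each eigenvalue in decreasing order and taking row products gives the invariant factors.

Invariant factors (smallest first, each dividing the next): x + 2, (x + 1)(x + 2)^2.

Check: the last factor (x + 1)(x + 2)^2 is the minimal polynomial, and the product (x + 1)(x + 2)^3 is the characteristic polynomial.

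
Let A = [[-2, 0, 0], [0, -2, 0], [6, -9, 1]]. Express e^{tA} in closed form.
e^{tA} = [[e^{-2*t}, 0, 0], [0, e^{-2*t}, 0], [2*e^{t} - 2*e^{-2*t}, -3*e^{t} + 3*e^{-2*t}, e^{t}]]

A has Jordan form J = [[-2, 0, 0], [0, -2, 0], [0, 0, 1]] with A = PJP^{-1}, so e^{tA} = P e^{tJ} P^{-1}.

For a Jordan block J_k(λ), e^{tJ_k(λ)} = e^{λt} · (I + tN + t^2 N^2/2! + ... + t^{k-1} N^{k-1}/(k-1)!) where N is the nilpotent superdiagonal part.

Assembling the blocks and conjugating back gives the entries of e^{tA} as shown above.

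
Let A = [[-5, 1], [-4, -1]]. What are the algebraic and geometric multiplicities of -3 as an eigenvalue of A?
algebraic multiplicity 2, geometric multiplicity 1

The characteristic polynomial is (x + 3)^2, so the factor x + 3 appears with exponent 2: the algebraic multiplicity is 2.

rank(A + 3I) = 1, so the eigenspace has dimension 2 - 1 = 1: the geometric multiplicity is 1.

Since 1 < 2, A is not diagonalizable.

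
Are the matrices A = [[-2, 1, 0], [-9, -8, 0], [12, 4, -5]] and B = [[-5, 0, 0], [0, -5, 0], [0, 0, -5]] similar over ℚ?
No.

Both have characteristic polynomial (x + 5)^3, but the minimal polynomial of A is (x + 5)^2 while the minimal polynomial of B is x + 5. The minimal polynomial is a similarity invariant, so A and B are not similar.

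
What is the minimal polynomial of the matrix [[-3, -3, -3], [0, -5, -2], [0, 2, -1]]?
The characteristic polynomial factors as (x + 3)^3. The minimal polynomial is ∏(x - λ)^{k_λ} where k_λ is the size of the largest Jordan block at λ.

For λ = -3: rank(A + 3I) = 1, and the largest Jordan block has size 2 (the smallest k with rank((A + 3I)^k) = rank((A + 3I)^(k+1))).

So m_A(x) = (x + 3)^2.

m_A(x) = (x + 3)^2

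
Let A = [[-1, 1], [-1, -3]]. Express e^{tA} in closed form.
A has Jordan form J = [[-2, 1], [0, -2]] with A = PJP^{-1}, so e^{tA} = P e^{tJ} P^{-1}.

For a Jordan block J_k(λ), e^{tJ_k(λ)} = e^{λt} · (I + tN + t^2 N^2/2! + ... + t^{k-1} N^{k-1}/(k-1)!) where N is the nilpotent superdiagonal part.

Assembling the blocks and conjugating back gives the entries of e^{tA} as shown above.

e^{tA} = [[(t + 1)*e^{-2*t}, t*e^{-2*t}], [-t*e^{-2*t}, (1 - t)*e^{-2*t}]]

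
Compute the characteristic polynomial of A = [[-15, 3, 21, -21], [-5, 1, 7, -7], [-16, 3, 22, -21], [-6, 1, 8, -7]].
χ_A(x) = x^3(x - 1)

xI - A = [[x + 15, -3, -21, 21], [5, x - 1, -7, 7], [16, -3, x - 22, 21], [6, -1, -8, x + 7]].

Expanding det(xI - A) along the first row:
det(xI - A) = + (x + 15)·det([[x - 1, -7, 7], [-3, x - 22, 21], [-1, -8, x + 7]]) - (-3)·det([[5, -7, 7], [16, x - 22, 21], [6, -8, x + 7]]) + (-21)·det([[5, x - 1, 7], [16, -3, 21], [6, -1, x + 7]]) - (21)·det([[5, x - 1, -7], [16, -3, x - 22], [6, -1, -8]]).

Evaluating gives χ_A(x) = x^4 - x^3 = x^3(x - 1).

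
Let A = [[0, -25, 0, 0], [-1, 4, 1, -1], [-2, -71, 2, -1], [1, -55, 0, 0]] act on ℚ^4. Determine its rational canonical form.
The invariant factors of A (the non-unit diagonal entries of the Smith normal form of xI - A over ℚ[x]) are (x^2 - 3x - 5)^2, each dividing the next. The characteristic polynomial is their product, (x^2 - 3x - 5)^2.

The rational canonical form is the block-diagonal matrix of companion matrices C(f_i):
R = [[0, 0, 0, -25], [1, 0, 0, -30], [0, 1, 0, 1], [0, 0, 1, 6]].

Note the characteristic polynomial does not split into linear factors over ℚ, so A has no Jordan form over ℚ; the rational canonical form exists over any field.

R = [[0, 0, 0, -25], [1, 0, 0, -30], [0, 1, 0, 1], [0, 0, 1, 6]]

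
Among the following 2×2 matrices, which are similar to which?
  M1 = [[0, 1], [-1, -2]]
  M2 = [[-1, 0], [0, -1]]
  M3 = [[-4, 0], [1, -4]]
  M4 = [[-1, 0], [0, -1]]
Characteristic polynomials: χ_{M1} = (x + 1)^2, χ_{M2} = (x + 1)^2, χ_{M3} = (x + 4)^2, χ_{M4} = (x + 1)^2.

{M1}: invariant factors (x + 1)^2.

{M2, M4}: invariant factors x + 1, x + 1.

{M3}: invariant factors (x + 4)^2.

Matrices are similar if and only if their invariant-factor lists agree; the partition into similarity classes is {M1}, {M2, M4}, {M3}.

3 classes: {M1}, {M2, M4}, {M3}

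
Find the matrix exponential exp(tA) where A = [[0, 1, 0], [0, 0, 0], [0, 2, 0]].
e^{tA} = [[1, t, 0], [0, 1, 0], [0, 2*t, 1]]

A has Jordan form J = [[0, 1, 0], [0, 0, 0], [0, 0, 0]] with A = PJP^{-1}, so e^{tA} = P e^{tJ} P^{-1}.

For a Jordan block J_k(λ), e^{tJ_k(λ)} = e^{λt} · (I + tN + t^2 N^2/2! + ... + t^{k-1} N^{k-1}/(k-1)!) where N is the nilpotent superdiagonal part.

Assembling the blocks and conjugating back gives the entries of e^{tA} as shown above.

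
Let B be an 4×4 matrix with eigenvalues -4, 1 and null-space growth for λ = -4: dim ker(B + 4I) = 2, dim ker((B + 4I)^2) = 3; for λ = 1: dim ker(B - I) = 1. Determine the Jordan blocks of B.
Jordan blocks: (-4, 2), (-4, 1), (1, 1)

λ = -4: successive nullity increments [2, 1] count blocks of size ≥ k; block sizes are [2, 1].
λ = 1: successive nullity increments [1] count blocks of size ≥ k; block sizes are [1].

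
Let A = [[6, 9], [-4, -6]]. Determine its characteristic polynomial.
χ_A(x) = x^2

xI - A = [[x - 6, -9], [4, x + 6]].

Expanding det(xI - A) along the first row:
det(xI - A) = + (x - 6)·det([[x + 6]]) - (-9)·det([[4]]).

Evaluating gives χ_A(x) = x^2.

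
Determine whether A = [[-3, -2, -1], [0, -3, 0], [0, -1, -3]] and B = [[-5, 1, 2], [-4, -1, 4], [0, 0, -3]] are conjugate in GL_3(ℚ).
No.

Both have characteristic polynomial (x + 3)^3, but the minimal polynomial of A is (x + 3)^3 while the minimal polynomial of B is (x + 3)^2. The minimal polynomial is a similarity invariant, so A and B are not similar.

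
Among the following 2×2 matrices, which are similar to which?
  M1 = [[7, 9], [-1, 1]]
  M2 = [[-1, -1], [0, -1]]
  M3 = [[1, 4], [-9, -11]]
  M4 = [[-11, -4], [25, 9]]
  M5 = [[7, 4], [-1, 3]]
4 classes: {M1}, {M2, M4}, {M3}, {M5}

Characteristic polynomials: χ_{M1} = (x - 4)^2, χ_{M2} = (x + 1)^2, χ_{M3} = (x + 5)^2, χ_{M4} = (x + 1)^2, χ_{M5} = (x - 5)^2.

{M1}: invariant factors (x - 4)^2.

{M2, M4}: invariant factors (x + 1)^2.

{M3}: invariant factors (x + 5)^2.

{M5}: invariant factors (x - 5)^2.

Matrices are similar if and only if their invariant-factor lists agree; the partition into similarity classes is {M1}, {M2, M4}, {M3}, {M5}.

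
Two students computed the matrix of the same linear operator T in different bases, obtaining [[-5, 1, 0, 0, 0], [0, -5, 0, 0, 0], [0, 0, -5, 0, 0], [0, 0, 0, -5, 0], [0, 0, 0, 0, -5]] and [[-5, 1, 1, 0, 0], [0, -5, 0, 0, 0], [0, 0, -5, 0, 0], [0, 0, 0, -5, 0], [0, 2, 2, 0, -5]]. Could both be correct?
Yes.

Two matrices over a field are similar if and only if they have the same invariant factors.

Both A and B have characteristic polynomial (x + 5)^5 and minimal polynomial (x + 5)^2. Computing further, both have invariant factors x + 5, x + 5, x + 5, (x + 5)^2. Hence A and B are similar.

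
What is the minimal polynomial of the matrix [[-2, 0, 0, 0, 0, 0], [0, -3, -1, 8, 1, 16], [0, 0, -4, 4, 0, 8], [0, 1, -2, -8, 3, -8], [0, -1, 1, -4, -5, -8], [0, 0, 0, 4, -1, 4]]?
The characteristic polynomial factors as (x + 2)^3(x + 4)^3. The minimal polynomial is ∏(x - λ)^{k_λ} where k_λ is the size of the largest Jordan block at λ.

For λ = -4: rank(A + 4I) = 5, and the largest Jordan block has size 3 (the smallest k with rank((A + 4I)^k) = rank((A + 4I)^(k+1))).
For λ = -2: rank(A + 2I) = 4, and the largest Jordan block has size 2 (the smallest k with rank((A + 2I)^k) = rank((A + 2I)^(k+1))).

So m_A(x) = (x + 2)^2(x + 4)^3.

m_A(x) = (x + 2)^2(x + 4)^3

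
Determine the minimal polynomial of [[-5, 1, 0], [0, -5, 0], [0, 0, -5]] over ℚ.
The characteristic polynomial factors as (x + 5)^3. The minimal polynomial is ∏(x - λ)^{k_λ} where k_λ is the size of the largest Jordan block at λ.

For λ = -5: rank(A + 5I) = 1, and the largest Jordan block has size 2 (the smallest k with rank((A + 5I)^k) = rank((A + 5I)^(k+1))).

So m_A(x) = (x + 5)^2.

m_A(x) = (x + 5)^2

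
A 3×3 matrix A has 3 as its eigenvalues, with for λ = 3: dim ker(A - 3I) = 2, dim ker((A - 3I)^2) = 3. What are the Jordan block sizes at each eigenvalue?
λ = 3: successive nullity increments [2, 1] count blocks of size ≥ k; block sizes are [2, 1].

Jordan blocks: (3, 2), (3, 1)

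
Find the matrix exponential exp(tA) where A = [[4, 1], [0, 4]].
A has Jordan form J = [[4, 1], [0, 4]] with A = PJP^{-1}, so e^{tA} = P e^{tJ} P^{-1}.

For a Jordan block J_k(λ), e^{tJ_k(λ)} = e^{λt} · (I + tN + t^2 N^2/2! + ... + t^{k-1} N^{k-1}/(k-1)!) where N is the nilpotent superdiagonal part.

Assembling the blocks and conjugating back gives the entries of e^{tA} as shown above.

e^{tA} = [[e^{4*t}, t*e^{4*t}], [0, e^{4*t}]]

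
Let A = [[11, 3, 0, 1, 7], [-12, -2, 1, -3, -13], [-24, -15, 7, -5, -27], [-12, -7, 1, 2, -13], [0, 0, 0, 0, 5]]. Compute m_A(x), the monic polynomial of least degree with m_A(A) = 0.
The characteristic polynomial factors as (x - 5)^4(x - 3). The minimal polynomial is ∏(x - λ)^{k_λ} where k_λ is the size of the largest Jordan block at λ.

For λ = 3: rank(A - 3I) = 4, and the largest Jordan block has size 1 (the smallest k with rank((A - 3I)^k) = rank((A - 3I)^(k+1))).
For λ = 5: rank(A - 5I) = 3, and the largest Jordan block has size 3 (the smallest k with rank((A - 5I)^k) = rank((A - 5I)^(k+1))).

So m_A(x) = (x - 5)^3(x - 3).

m_A(x) = (x - 5)^3(x - 3)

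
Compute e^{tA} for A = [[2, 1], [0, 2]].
e^{tA} = [[e^{2*t}, t*e^{2*t}], [0, e^{2*t}]]

A has Jordan form J = [[2, 1], [0, 2]] with A = PJP^{-1}, so e^{tA} = P e^{tJ} P^{-1}.

For a Jordan block J_k(λ), e^{tJ_k(λ)} = e^{λt} · (I + tN + t^2 N^2/2! + ... + t^{k-1} N^{k-1}/(k-1)!) where N is the nilpotent superdiagonal part.

Assembling the blocks and conjugating back gives the entries of e^{tA} as shown above.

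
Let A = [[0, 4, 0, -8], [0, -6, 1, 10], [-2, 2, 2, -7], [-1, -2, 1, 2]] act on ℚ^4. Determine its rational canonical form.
R = [[0, 0, 0, -4], [1, 0, 0, 4], [0, 1, 0, 3], [0, 0, 1, -2]]

The invariant factors of A (the non-unit diagonal entries of the Smith normal form of xI - A over ℚ[x]) are (x - 1)^2(x + 2)^2, each dividing the next. The characteristic polynomial is their product, (x - 1)^2(x + 2)^2.

The rational canonical form is the block-diagonal matrix of companion matrices C(f_i):
R = [[0, 0, 0, -4], [1, 0, 0, 4], [0, 1, 0, 3], [0, 0, 1, -2]].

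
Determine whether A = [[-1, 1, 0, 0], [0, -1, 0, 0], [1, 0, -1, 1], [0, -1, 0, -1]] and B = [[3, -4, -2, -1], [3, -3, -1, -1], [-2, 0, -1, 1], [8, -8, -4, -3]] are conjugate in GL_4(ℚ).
Two matrices over a field are similar if and only if they have the same invariant factors.

Both A and B have characteristic polynomial (x + 1)^4 and minimal polynomial (x + 1)^2. Computing further, both have invariant factors (x + 1)^2, (x + 1)^2. Hence A and B are similar.

Yes.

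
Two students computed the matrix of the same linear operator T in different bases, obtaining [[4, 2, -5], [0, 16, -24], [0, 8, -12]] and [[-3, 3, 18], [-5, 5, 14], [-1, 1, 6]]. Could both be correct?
Two matrices over a field are similar if and only if they have the same invariant factors.

Both A and B have characteristic polynomial x(x - 4)^2 and minimal polynomial x(x - 4)^2. Computing further, both have invariant factors x(x - 4)^2. Hence A and B are similar.

Yes.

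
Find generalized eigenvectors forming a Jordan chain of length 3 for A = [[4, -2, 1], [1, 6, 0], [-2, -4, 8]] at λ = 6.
v_1 = [[1, 0, 1]]^T, v_2 = [[-1, 1, 0]]^T, v_3 = [[0, -1, -2]]^T

We seek v_1 ∈ ker((A - 6I)^3) \ ker((A - 6I)^2), then set v_{i+1} = (A - 6I) v_i.

One such chain is v_1 = [[1, 0, 1]]^T, v_2 = [[-1, 1, 0]]^T, v_3 = [[0, -1, -2]]^T. Check: (A - 6I) v_3 = [[0, 0, 0]]^T = 0.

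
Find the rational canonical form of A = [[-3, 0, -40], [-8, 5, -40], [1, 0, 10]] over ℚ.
R = [[5, 0, 0], [0, 0, -10], [0, 1, 7]]

The invariant factors of A (the non-unit diagonal entries of the Smith normal form of xI - A over ℚ[x]) are x - 5, (x - 5)(x - 2), each dividing the next. The characteristic polynomial is their product, (x - 5)^2(x - 2).

The rational canonical form is the block-diagonal matrix of companion matrices C(f_i):
R = [[5, 0, 0], [0, 0, -10], [0, 1, 7]].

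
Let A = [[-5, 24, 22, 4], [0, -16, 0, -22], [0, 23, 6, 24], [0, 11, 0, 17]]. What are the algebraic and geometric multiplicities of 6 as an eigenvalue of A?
The characteristic polynomial is (x - 6)^2(x + 5)^2, so the factor x - 6 appears with exponent 2: the algebraic multiplicity is 2.

rank(A - 6I) = 3, so the eigenspace has dimension 4 - 3 = 1: the geometric multiplicity is 1.

Since 1 < 2, A is not diagonalizable.

algebraic multiplicity 2, geometric multiplicity 1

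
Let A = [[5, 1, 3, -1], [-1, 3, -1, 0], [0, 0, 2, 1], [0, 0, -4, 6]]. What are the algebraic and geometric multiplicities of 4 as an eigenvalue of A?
The characteristic polynomial is (x - 4)^4, so the factor x - 4 appears with exponent 4: the algebraic multiplicity is 4.

rank(A - 4I) = 2, so the eigenspace has dimension 4 - 2 = 2: the geometric multiplicity is 2.

Since 2 < 4, A is not diagonalizable.

algebraic multiplicity 4, geometric multiplicity 2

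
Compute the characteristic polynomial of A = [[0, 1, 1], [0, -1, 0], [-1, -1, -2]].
χ_A(x) = (x + 1)^3

xI - A = [[x, -1, -1], [0, x + 1, 0], [1, 1, x + 2]].

Expanding det(xI - A) along the first row:
det(xI - A) = + (x)·det([[x + 1, 0], [1, x + 2]]) - (-1)·det([[0, 0], [1, x + 2]]) + (-1)·det([[0, x + 1], [1, 1]]).

Evaluating gives χ_A(x) = x^3 + 3x^2 + 3x + 1 = (x + 1)^3.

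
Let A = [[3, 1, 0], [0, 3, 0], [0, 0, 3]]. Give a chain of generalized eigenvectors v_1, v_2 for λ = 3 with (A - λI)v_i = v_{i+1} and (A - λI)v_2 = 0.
We seek v_1 ∈ ker((A - 3I)^2) \ ker(A - 3I), then set v_{i+1} = (A - 3I) v_i.

One such chain is v_1 = [[-1, 1, 1]]^T, v_2 = [[1, 0, 0]]^T. Check: (A - 3I) v_2 = [[0, 0, 0]]^T = 0.

v_1 = [[-1, 1, 1]]^T, v_2 = [[1, 0, 0]]^T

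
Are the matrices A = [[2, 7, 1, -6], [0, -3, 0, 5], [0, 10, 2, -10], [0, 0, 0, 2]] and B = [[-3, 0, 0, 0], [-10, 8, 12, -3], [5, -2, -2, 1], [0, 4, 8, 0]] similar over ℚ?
Yes.

Two matrices over a field are similar if and only if they have the same invariant factors.

Both A and B have characteristic polynomial (x - 2)^3(x + 3) and minimal polynomial (x - 2)^2(x + 3). Computing further, both have invariant factors x - 2, (x - 2)^2(x + 3). Hence A and B are similar.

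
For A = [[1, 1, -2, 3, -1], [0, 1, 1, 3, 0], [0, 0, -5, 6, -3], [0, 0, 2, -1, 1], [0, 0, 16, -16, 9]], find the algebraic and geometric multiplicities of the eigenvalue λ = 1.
The characteristic polynomial is (x - 1)^5, so the factor x - 1 appears with exponent 5: the algebraic multiplicity is 5.

rank(A - I) = 3, so the eigenspace has dimension 5 - 3 = 2: the geometric multiplicity is 2.

Since 2 < 5, A is not diagonalizable.

algebraic multiplicity 5, geometric multiplicity 2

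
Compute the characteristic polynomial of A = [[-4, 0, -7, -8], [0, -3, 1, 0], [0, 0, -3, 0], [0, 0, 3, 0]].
χ_A(x) = x(x + 3)^2(x + 4)

xI - A = [[x + 4, 0, 7, 8], [0, x + 3, -1, 0], [0, 0, x + 3, 0], [0, 0, -3, x]].

Expanding det(xI - A) along the first row:
det(xI - A) = + (x + 4)·det([[x + 3, -1, 0], [0, x + 3, 0], [0, -3, x]]) - (0)·det([[0, -1, 0], [0, x + 3, 0], [0, -3, x]]) + (7)·det([[0, x + 3, 0], [0, 0, 0], [0, 0, x]]) - (8)·det([[0, x + 3, -1], [0, 0, x + 3], [0, 0, -3]]).

Evaluating gives χ_A(x) = x^4 + 10x^3 + 33x^2 + 36x = x(x + 3)^2(x + 4).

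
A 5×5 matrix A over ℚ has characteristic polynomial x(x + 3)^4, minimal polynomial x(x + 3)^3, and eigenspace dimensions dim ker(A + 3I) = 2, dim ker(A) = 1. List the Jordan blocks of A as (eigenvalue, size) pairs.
Jordan blocks: (-3, 3), (-3, 1), (0, 1)

λ = -3: algebraic multiplicity 4 (exponent in χ_A), largest block size 3 (exponent in m_A), 2 blocks (geometric multiplicity). These force block sizes [3, 1].
λ = 0: algebraic multiplicity 1 (exponent in χ_A), largest block size 1 (exponent in m_A), 1 block (geometric multiplicity). This forces block sizes [1].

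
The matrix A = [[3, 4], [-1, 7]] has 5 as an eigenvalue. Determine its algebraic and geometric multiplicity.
algebraic multiplicity 2, geometric multiplicity 1

The characteristic polynomial is (x - 5)^2, so the factor x - 5 appears with exponent 2: the algebraic multiplicity is 2.

rank(A - 5I) = 1, so the eigenspace has dimension 2 - 1 = 1: the geometric multiplicity is 1.

Since 1 < 2, A is not diagonalizable.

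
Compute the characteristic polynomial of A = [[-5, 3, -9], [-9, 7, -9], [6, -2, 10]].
xI - A = [[x + 5, -3, 9], [9, x - 7, 9], [-6, 2, x - 10]].

Expanding det(xI - A) along the first row:
det(xI - A) = + (x + 5)·det([[x - 7, 9], [2, x - 10]]) - (-3)·det([[9, 9], [-6, x - 10]]) + (9)·det([[9, x - 7], [-6, 2]]).

Evaluating gives χ_A(x) = x^3 - 12x^2 + 48x - 64 = (x - 4)^3.

χ_A(x) = (x - 4)^3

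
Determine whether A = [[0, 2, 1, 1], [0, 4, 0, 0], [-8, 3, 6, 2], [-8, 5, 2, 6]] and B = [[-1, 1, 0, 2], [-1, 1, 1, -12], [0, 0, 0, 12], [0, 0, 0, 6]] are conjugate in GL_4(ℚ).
No.

trace(A) = 16 but trace(B) = 6. The trace is a similarity invariant, so A and B are not similar.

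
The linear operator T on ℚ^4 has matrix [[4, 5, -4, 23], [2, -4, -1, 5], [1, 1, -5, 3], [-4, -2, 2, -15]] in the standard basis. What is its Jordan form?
The characteristic polynomial is det(xI - A) = (x + 5)^4, so the eigenvalues are -5 (algebraic multiplicity 4).

For λ = -5: rank(A + 5I) = 2, rank((A + 5I)^2) = 1, rank((A + 5I)^3) = 0. The eigenspace has dimension 4 - 2 = 2, so there are 2 Jordan blocks; the rank sequence gives block sizes [3, 1].

Assembling the blocks gives the Jordan form J above.

J = [[-5, 1, 0, 0], [0, -5, 1, 0], [0, 0, -5, 0], [0, 0, 0, -5]]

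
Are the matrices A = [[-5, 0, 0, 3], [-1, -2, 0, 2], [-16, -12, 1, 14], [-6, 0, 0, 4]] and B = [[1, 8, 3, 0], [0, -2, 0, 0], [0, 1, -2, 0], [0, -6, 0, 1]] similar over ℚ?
Yes.

Two matrices over a field are similar if and only if they have the same invariant factors.

Both A and B have characteristic polynomial (x - 1)^2(x + 2)^2 and minimal polynomial (x - 1)(x + 2)^2. Computing further, both have invariant factors x - 1, (x - 1)(x + 2)^2. Hence A and B are similar.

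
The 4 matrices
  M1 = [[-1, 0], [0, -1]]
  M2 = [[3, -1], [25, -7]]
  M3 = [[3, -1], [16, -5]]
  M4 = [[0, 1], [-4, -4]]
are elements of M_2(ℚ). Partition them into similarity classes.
Characteristic polynomials: χ_{M1} = (x + 1)^2, χ_{M2} = (x + 2)^2, χ_{M3} = (x + 1)^2, χ_{M4} = (x + 2)^2.

{M1}: invariant factors x + 1, x + 1.

{M2, M4}: invariant factors (x + 2)^2.

{M3}: invariant factors (x + 1)^2.

Matrices are similar if and only if their invariant-factor lists agree; the partition into similarity classes is {M1}, {M2, M4}, {M3}.

3 classes: {M1}, {M2, M4}, {M3}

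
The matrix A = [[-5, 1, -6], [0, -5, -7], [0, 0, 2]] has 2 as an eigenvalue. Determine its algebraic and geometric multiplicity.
algebraic multiplicity 1, geometric multiplicity 1

The characteristic polynomial is (x - 2)(x + 5)^2, so the factor x - 2 appears with exponent 1: the algebraic multiplicity is 1.

rank(A - 2I) = 2, so the eigenspace has dimension 3 - 2 = 1: the geometric multiplicity is 1.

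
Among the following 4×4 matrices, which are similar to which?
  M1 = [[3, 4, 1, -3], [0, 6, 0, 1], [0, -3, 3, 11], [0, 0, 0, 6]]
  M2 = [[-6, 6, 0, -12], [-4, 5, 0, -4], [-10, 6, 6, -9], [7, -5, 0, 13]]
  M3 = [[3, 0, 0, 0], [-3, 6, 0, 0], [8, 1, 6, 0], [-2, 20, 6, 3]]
2 classes: {M1, M2}, {M3}

Characteristic polynomials: χ_{M1} = (x - 6)^2(x - 3)^2, χ_{M2} = (x - 6)^2(x - 3)^2, χ_{M3} = (x - 6)^2(x - 3)^2.

{M1, M2}: invariant factors (x - 6)^2(x - 3)^2.

{M3}: invariant factors x - 3, (x - 6)^2(x - 3).

Matrices are similar if and only if their invariant-factor lists agree; the partition into similarity classes is {M1, M2}, {M3}.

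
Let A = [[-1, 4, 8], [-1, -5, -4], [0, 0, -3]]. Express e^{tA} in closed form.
A has Jordan form J = [[-3, 1, 0], [0, -3, 0], [0, 0, -3]] with A = PJP^{-1}, so e^{tA} = P e^{tJ} P^{-1}.

For a Jordan block J_k(λ), e^{tJ_k(λ)} = e^{λt} · (I + tN + t^2 N^2/2! + ... + t^{k-1} N^{k-1}/(k-1)!) where N is the nilpotent superdiagonal part.

Assembling the blocks and conjugating back gives the entries of e^{tA} as shown above.

e^{tA} = [[(2*t + 1)*e^{-3*t}, 4*t*e^{-3*t}, 8*t*e^{-3*t}], [-t*e^{-3*t}, (1 - 2*t)*e^{-3*t}, -4*t*e^{-3*t}], [0, 0, e^{-3*t}]]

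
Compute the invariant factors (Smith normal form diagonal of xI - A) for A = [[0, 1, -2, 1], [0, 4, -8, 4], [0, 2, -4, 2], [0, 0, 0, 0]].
The Jordan structure of A has elementary divisors x^2, x, x. Arranging the block sizes at each eigenvalue in decreasing order and taking row products gives the invariant factors.

Invariant factors (smallest first, each dividing the next): x, x, x^2.

Check: the last factor x^2 is the minimal polynomial, and the product x^4 is the characteristic polynomial.

x, x, x^2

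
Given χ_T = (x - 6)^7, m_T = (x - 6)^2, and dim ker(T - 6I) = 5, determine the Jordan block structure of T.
λ = 6: algebraic multiplicity 7 (exponent in χ_T), largest block size 2 (exponent in m_T), 5 blocks (geometric multiplicity). These force block sizes [2, 2, 1, 1, 1].

Jordan blocks: (6, 2), (6, 2), (6, 1), (6, 1), (6, 1)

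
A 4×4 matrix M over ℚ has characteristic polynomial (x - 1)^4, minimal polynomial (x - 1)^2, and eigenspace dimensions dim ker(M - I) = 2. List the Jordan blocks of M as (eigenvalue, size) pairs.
λ = 1: algebraic multiplicity 4 (exponent in χ_M), largest block size 2 (exponent in m_M), 2 blocks (geometric multiplicity). These force block sizes [2, 2].

Jordan blocks: (1, 2), (1, 2)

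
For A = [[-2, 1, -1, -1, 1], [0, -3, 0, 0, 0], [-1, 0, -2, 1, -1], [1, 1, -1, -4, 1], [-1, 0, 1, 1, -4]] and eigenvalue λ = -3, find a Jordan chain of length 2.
v_1 = [[0, 1, 0, 0, 0]]^T, v_2 = [[1, 0, 0, 1, 0]]^T

We seek v_1 ∈ ker((A + 3I)^2) \ ker(A + 3I), then set v_{i+1} = (A + 3I) v_i.

One such chain is v_1 = [[0, 1, 0, 0, 0]]^T, v_2 = [[1, 0, 0, 1, 0]]^T. Check: (A + 3I) v_2 = [[0, 0, 0, 0, 0]]^T = 0.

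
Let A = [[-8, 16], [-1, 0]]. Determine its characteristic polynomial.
xI - A = [[x + 8, -16], [1, x]].

Expanding det(xI - A) along the first row:
det(xI - A) = + (x + 8)·det([[x]]) - (-16)·det([[1]]).

Evaluating gives χ_A(x) = x^2 + 8x + 16 = (x + 4)^2.

χ_A(x) = (x + 4)^2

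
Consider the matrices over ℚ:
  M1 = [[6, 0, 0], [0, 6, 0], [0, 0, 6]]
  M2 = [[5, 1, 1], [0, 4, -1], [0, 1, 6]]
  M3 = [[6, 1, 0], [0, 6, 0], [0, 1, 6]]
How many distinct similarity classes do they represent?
3 classes: {M1}, {M2}, {M3}

Characteristic polynomials: χ_{M1} = (x - 6)^3, χ_{M2} = (x - 5)^3, χ_{M3} = (x - 6)^3.

{M1}: invariant factors x - 6, x - 6, x - 6.

{M2}: invariant factors x - 5, (x - 5)^2.

{M3}: invariant factors x - 6, (x - 6)^2.

Matrices are similar if and only if their invariant-factor lists agree; the partition into similarity classes is {M1}, {M2}, {M3}.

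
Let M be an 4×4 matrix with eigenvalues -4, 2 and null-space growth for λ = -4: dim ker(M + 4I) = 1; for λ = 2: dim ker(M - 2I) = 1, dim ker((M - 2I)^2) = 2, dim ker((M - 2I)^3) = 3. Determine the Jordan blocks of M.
λ = -4: successive nullity increments [1] count blocks of size ≥ k; block sizes are [1].
λ = 2: successive nullity increments [1, 1, 1] count blocks of size ≥ k; block sizes are [3].

Jordan blocks: (-4, 1), (2, 3)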